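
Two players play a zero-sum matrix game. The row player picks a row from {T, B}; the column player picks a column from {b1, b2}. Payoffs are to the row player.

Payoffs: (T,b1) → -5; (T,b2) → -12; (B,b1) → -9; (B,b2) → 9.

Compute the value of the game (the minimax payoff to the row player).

Row minima: T → -12, B → -9; maximin = -9.
Column maxima: b1 → -5, b2 → 9; minimax = -5.
-9 ≠ -5, so there is no saddle point; optimal play is mixed.
Let the row player play T with probability p. Expected payoff against b1: (-5)p + (-9)(1−p) = 4p − 9; against b2: (-12)p + 9(1−p) = −21p + 9.
Setting these equal: 4p − 9 = −21p + 9 ⇒ 25p = 18 ⇒ p = 18/25, and the value is (4)·(18/25) − 9 = -153/25.
For the column player: with q = P(b1), equating T's and B's payoffs gives 7q − 12 = −18q + 9 ⇒ q = 21/25.

-153/25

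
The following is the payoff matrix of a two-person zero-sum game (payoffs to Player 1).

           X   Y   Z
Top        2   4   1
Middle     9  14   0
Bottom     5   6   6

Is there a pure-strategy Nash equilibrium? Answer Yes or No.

No

Row minima: Top → 1, Middle → 0, Bottom → 5; maximin = 5.
Column maxima: X → 9, Y → 14, Z → 6; minimax = 6.
5 ≠ 6, so no pure-strategy equilibrium exists.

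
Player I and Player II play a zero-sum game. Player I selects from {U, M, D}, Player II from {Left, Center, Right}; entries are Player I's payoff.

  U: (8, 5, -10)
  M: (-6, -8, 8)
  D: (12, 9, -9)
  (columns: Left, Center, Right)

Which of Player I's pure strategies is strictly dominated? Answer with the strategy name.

D gives a strictly higher payoff than U against every column: 12 > 8, 9 > 5, -9 > -10.
So U is strictly dominated and Player I never plays it.

U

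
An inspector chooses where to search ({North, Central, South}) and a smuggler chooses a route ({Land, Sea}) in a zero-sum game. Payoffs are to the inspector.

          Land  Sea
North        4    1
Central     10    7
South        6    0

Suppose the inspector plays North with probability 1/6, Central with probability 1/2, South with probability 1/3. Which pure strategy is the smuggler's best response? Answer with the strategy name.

Sea

If the smuggler plays Land, the inspector's expected payoff is (1/6)·4 + (1/2)·10 + (1/3)·6 = 23/3.
If the smuggler plays Sea, the inspector's expected payoff is (1/6)·1 + (1/2)·7 + (1/3)·0 = 11/3.
The smuggler minimizes the inspector's payoff; the smallest is 11/3, so the best response is Sea.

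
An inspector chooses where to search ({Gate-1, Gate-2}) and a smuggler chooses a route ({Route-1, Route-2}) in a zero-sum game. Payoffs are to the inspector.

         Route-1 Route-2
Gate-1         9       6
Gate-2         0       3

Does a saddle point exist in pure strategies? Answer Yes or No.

Yes

Row minima: Gate-1 → 6, Gate-2 → 0; maximin = 6.
Column maxima: Route-1 → 9, Route-2 → 6; minimax = 6.
maximin = minimax = 6, so a saddle point exists.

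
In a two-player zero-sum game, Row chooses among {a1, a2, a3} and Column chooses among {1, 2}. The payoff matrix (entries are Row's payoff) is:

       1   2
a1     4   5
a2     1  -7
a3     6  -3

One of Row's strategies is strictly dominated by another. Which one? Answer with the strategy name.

a2

a1 gives a strictly higher payoff than a2 against every column: 4 > 1, 5 > -7.
So a2 is strictly dominated and Row never plays it.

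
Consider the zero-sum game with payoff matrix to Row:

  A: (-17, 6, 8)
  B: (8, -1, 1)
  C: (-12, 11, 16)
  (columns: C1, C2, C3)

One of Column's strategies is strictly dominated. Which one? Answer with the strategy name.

C2 holds Row's payoff strictly below C3 in every row: 6 < 8, -1 < 1, 11 < 16.
So C3 is strictly dominated for Column.

C3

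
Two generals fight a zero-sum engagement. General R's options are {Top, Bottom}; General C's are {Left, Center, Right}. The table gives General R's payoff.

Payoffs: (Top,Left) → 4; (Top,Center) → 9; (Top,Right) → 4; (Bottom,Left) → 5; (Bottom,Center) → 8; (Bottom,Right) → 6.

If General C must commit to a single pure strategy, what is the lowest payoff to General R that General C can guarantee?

Column maxima: Left → 5, Center → 9, Right → 6.
The smallest of these is 5.

5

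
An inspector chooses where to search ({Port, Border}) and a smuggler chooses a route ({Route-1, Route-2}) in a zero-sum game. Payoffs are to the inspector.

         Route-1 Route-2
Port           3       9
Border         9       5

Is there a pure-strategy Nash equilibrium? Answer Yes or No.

No

Row minima: Port → 3, Border → 5; maximin = 5.
Column maxima: Route-1 → 9, Route-2 → 9; minimax = 9.
5 ≠ 9, so no pure-strategy equilibrium exists.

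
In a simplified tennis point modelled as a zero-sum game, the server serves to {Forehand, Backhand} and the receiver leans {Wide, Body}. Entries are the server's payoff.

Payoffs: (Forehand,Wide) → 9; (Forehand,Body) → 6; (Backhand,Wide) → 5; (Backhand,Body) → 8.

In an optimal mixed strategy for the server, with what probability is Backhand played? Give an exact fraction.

Row minima: Forehand → 6, Backhand → 5; maximin = 6.
Column maxima: Wide → 9, Body → 8; minimax = 8.
6 ≠ 8, so there is no saddle point; optimal play is mixed.
Let the server play Forehand with probability p. Expected payoff against Wide: 9p + 5(1−p) = 4p + 5; against Body: 6p + 8(1−p) = −2p + 8.
Setting these equal: 4p + 5 = −2p + 8 ⇒ 6p = 3 ⇒ p = 1/2, and the value is (4)·(1/2) + 5 = 7.
For the receiver: with q = P(Wide), equating Forehand's and Backhand's payoffs gives 3q + 6 = −3q + 8 ⇒ q = 1/3.

1/2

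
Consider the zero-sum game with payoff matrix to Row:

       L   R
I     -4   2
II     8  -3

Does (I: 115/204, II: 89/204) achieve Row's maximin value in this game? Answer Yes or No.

No

Against L this mix gives (115/204)·(-4) + (89/204)·8 = 21/17.
Against R this mix gives (115/204)·2 + (89/204)·(-3) = -37/204.
Column will play R, holding Row to -37/204. Shifting weight toward the row that does better against R would raise this floor (the equalizing mix achieves 4/17 against both R and L), so the proposed strategy is not optimal.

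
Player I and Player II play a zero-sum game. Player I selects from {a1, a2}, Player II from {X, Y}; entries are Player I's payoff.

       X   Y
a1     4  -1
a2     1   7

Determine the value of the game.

Row minima: a1 → -1, a2 → 1; maximin = 1.
Column maxima: X → 4, Y → 7; minimax = 4.
1 ≠ 4, so there is no saddle point; optimal play is mixed.
Let Player I play a1 with probability p. Expected payoff against X: 4p + 1(1−p) = 3p + 1; against Y: (-1)p + 7(1−p) = −8p + 7.
Setting these equal: 3p + 1 = −8p + 7 ⇒ 11p = 6 ⇒ p = 6/11, and the value is (3)·(6/11) + 1 = 29/11.
For Player II: with q = P(X), equating a1's and a2's payoffs gives 5q − 1 = −6q + 7 ⇒ q = 8/11.

29/11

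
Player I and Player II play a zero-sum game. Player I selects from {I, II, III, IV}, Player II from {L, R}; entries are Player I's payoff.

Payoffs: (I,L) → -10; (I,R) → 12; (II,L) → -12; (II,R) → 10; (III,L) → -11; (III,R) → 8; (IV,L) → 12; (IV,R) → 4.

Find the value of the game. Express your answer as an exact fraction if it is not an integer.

Row minima: I → -10, II → -12, III → -11, IV → 4; maximin = 4.
Column maxima: L → 12, R → 12; minimax = 12.
4 ≠ 12, so there is no saddle point; optimal play is mixed.
II is strictly dominated by I, so Player I never plays it.
III is strictly dominated by I, so Player I never plays it.
On the remaining 2×2 (I, IV vs L, R):
Let Player I play I with probability p. Expected payoff against L: (-10)p + 12(1−p) = −22p + 12; against R: 12p + 4(1−p) = 8p + 4.
Setting these equal: −22p + 12 = 8p + 4 ⇒ −30p = -8 ⇒ p = 4/15, and the value is (-22)·(4/15) + 12 = 92/15.
For Player II: with q = P(L), equating I's and IV's payoffs gives −22q + 12 = 8q + 4 ⇒ q = 4/15.

92/15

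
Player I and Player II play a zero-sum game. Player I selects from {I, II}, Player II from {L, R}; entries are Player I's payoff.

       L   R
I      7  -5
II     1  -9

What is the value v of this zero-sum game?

Row minima: I → -5, II → -9; maximin = -5.
Column maxima: L → 7, R → -5; minimax = -5.
Since maximin = minimax = -5, there is a saddle point and the value is -5.

-5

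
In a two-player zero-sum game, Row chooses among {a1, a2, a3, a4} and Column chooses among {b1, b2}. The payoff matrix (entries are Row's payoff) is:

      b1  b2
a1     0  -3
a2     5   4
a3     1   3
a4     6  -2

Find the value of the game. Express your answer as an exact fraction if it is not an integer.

Row minima: a1 → -3, a2 → 4, a3 → 1, a4 → -2; maximin = 4.
Column maxima: b1 → 6, b2 → 4; minimax = 4.
Since maximin = minimax = 4, there is a saddle point and the value is 4.

4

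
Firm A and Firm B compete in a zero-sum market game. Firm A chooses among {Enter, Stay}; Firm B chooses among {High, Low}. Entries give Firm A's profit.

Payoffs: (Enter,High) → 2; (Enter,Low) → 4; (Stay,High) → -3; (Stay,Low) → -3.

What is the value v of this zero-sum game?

Row minima: Enter → 2, Stay → -3; maximin = 2.
Column maxima: High → 2, Low → 4; minimax = 2.
Since maximin = minimax = 2, there is a saddle point and the value is 2.

2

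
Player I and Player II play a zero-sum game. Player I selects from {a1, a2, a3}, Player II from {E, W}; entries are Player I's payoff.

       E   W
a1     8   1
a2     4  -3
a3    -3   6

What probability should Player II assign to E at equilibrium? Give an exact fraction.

5/16

Row minima: a1 → 1, a2 → -3, a3 → -3; maximin = 1.
Column maxima: E → 8, W → 6; minimax = 6.
1 ≠ 6, so there is no saddle point; optimal play is mixed.
a2 is strictly dominated by a1, so Player I never plays it.
On the remaining 2×2 (a1, a3 vs E, W):
Let Player I play a1 with probability p. Expected payoff against E: 8p + (-3)(1−p) = 11p − 3; against W: 1p + 6(1−p) = −5p + 6.
Setting these equal: 11p − 3 = −5p + 6 ⇒ 16p = 9 ⇒ p = 9/16, and the value is (11)·(9/16) − 3 = 51/16.
For Player II: with q = P(E), equating a1's and a3's payoffs gives 7q + 1 = −9q + 6 ⇒ q = 5/16.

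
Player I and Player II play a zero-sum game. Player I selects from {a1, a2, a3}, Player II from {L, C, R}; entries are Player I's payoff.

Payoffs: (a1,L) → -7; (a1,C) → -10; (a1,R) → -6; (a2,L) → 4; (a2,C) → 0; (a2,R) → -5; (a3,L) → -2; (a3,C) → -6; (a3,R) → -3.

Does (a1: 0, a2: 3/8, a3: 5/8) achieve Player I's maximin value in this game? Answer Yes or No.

Against L this mix gives (3/8)·4 + (5/8)·(-2) = 1/4.
Against C this mix gives (3/8)·0 + (5/8)·(-6) = -15/4.
Against R this mix gives (3/8)·(-5) + (5/8)·(-3) = -15/4.
All of Player II's active replies (C, R) yield -15/4, and no column does worse for Player I. The mix makes Player II indifferent and guarantees -15/4, so it is optimal.

Yes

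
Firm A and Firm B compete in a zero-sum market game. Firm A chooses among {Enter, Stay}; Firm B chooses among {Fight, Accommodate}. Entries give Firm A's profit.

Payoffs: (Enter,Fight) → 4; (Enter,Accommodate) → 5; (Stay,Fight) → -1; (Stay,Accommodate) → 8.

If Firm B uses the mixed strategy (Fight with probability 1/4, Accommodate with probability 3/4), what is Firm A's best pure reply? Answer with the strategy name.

Expected payoff of Enter: (1/4)·4 + (3/4)·5 = 19/4.
Expected payoff of Stay: (1/4)·(-1) + (3/4)·8 = 23/4.
The largest is 23/4, so Firm A's best response is Stay.

Stay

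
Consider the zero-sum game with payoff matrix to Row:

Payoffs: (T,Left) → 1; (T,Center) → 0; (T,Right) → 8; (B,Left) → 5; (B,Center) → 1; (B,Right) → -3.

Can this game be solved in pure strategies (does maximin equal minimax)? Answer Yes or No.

Row minima: T → 0, B → -3; maximin = 0.
Column maxima: Left → 5, Center → 1, Right → 8; minimax = 1.
0 ≠ 1, so no pure-strategy equilibrium exists.

No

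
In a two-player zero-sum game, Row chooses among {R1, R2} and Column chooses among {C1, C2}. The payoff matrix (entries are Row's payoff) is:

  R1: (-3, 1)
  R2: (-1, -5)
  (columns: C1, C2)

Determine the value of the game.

Row minima: R1 → -3, R2 → -5; maximin = -3.
Column maxima: C1 → -1, C2 → 1; minimax = -1.
-3 ≠ -1, so there is no saddle point; optimal play is mixed.
Let Row play R1 with probability p. Expected payoff against C1: (-3)p + (-1)(1−p) = −2p − 1; against C2: 1p + (-5)(1−p) = 6p − 5.
Setting these equal: −2p − 1 = 6p − 5 ⇒ −8p = -4 ⇒ p = 1/2, and the value is (-2)·(1/2) − 1 = -2.
For Column: with q = P(C1), equating R1's and R2's payoffs gives −4q + 1 = 4q − 5 ⇒ q = 3/4.

-2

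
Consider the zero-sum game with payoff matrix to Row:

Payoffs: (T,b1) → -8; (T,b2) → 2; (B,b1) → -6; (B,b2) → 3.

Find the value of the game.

-6

Row minima: T → -8, B → -6; maximin = -6.
Column maxima: b1 → -6, b2 → 3; minimax = -6.
Since maximin = minimax = -6, there is a saddle point and the value is -6.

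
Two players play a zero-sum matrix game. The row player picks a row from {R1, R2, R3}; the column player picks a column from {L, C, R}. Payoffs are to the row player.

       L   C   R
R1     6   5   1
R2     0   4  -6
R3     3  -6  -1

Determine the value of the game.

1

Row minima: R1 → 1, R2 → -6, R3 → -6; maximin = 1.
Column maxima: L → 6, C → 5, R → 1; minimax = 1.
Since maximin = minimax = 1, there is a saddle point and the value is 1.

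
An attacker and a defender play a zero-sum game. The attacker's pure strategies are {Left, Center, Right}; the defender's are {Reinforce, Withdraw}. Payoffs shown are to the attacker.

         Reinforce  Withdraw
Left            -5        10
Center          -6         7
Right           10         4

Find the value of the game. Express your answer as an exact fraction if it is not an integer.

40/7

Row minima: Left → -5, Center → -6, Right → 4; maximin = 4.
Column maxima: Reinforce → 10, Withdraw → 10; minimax = 10.
4 ≠ 10, so there is no saddle point; optimal play is mixed.
Center is strictly dominated by Left, so the attacker never plays it.
On the remaining 2×2 (Left, Right vs Reinforce, Withdraw):
Let the attacker play Left with probability p. Expected payoff against Reinforce: (-5)p + 10(1−p) = −15p + 10; against Withdraw: 10p + 4(1−p) = 6p + 4.
Setting these equal: −15p + 10 = 6p + 4 ⇒ −21p = -6 ⇒ p = 2/7, and the value is (-15)·(2/7) + 10 = 40/7.
For the defender: with q = P(Reinforce), equating Left's and Right's payoffs gives −15q + 10 = 6q + 4 ⇒ q = 2/7.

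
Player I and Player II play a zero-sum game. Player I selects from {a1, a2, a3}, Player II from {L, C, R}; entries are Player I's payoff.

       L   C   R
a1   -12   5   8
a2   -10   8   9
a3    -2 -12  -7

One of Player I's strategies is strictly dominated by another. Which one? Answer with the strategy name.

a2 gives a strictly higher payoff than a1 against every column: -10 > -12, 8 > 5, 9 > 8.
So a1 is strictly dominated and Player I never plays it.

a1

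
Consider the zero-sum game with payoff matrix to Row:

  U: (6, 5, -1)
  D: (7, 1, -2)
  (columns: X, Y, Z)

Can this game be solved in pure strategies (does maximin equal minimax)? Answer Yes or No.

Row minima: U → -1, D → -2; maximin = -1.
Column maxima: X → 7, Y → 5, Z → -1; minimax = -1.
maximin = minimax = -1, so a saddle point exists.

Yes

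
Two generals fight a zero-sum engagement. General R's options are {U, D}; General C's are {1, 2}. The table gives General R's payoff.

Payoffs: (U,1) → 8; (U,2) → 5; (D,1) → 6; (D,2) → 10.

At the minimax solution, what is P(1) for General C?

Row minima: U → 5, D → 6; maximin = 6.
Column maxima: 1 → 8, 2 → 10; minimax = 8.
6 ≠ 8, so there is no saddle point; optimal play is mixed.
Let General R play U with probability p. Expected payoff against 1: 8p + 6(1−p) = 2p + 6; against 2: 5p + 10(1−p) = −5p + 10.
Setting these equal: 2p + 6 = −5p + 10 ⇒ 7p = 4 ⇒ p = 4/7, and the value is (2)·(4/7) + 6 = 50/7.
For General C: with q = P(1), equating U's and D's payoffs gives 3q + 5 = −4q + 10 ⇒ q = 5/7.

5/7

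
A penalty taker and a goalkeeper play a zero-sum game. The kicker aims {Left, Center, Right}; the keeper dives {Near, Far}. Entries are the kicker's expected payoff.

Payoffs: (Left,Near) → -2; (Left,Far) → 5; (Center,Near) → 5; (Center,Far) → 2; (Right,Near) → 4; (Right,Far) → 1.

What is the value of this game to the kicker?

Row minima: Left → -2, Center → 2, Right → 1; maximin = 2.
Column maxima: Near → 5, Far → 5; minimax = 5.
2 ≠ 5, so there is no saddle point; optimal play is mixed.
Right is strictly dominated by Center, so the kicker never plays it.
On the remaining 2×2 (Left, Center vs Near, Far):
Let the kicker play Left with probability p. Expected payoff against Near: (-2)p + 5(1−p) = −7p + 5; against Far: 5p + 2(1−p) = 3p + 2.
Setting these equal: −7p + 5 = 3p + 2 ⇒ −10p = -3 ⇒ p = 3/10, and the value is (-7)·(3/10) + 5 = 29/10.
For the keeper: with q = P(Near), equating Left's and Center's payoffs gives −7q + 5 = 3q + 2 ⇒ q = 3/10.

29/10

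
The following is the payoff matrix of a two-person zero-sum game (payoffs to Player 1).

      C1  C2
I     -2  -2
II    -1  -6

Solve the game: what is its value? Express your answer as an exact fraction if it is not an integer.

-2

Row minima: I → -2, II → -6; maximin = -2.
Column maxima: C1 → -1, C2 → -2; minimax = -2.
Since maximin = minimax = -2, there is a saddle point and the value is -2.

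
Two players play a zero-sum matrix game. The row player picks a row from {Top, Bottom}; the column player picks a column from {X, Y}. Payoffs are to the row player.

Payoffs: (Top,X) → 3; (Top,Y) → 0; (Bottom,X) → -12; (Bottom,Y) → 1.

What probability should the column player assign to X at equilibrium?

Row minima: Top → 0, Bottom → -12; maximin = 0.
Column maxima: X → 3, Y → 1; minimax = 1.
0 ≠ 1, so there is no saddle point; optimal play is mixed.
Let the row player play Top with probability p. Expected payoff against X: 3p + (-12)(1−p) = 15p − 12; against Y: 0p + 1(1−p) = −p + 1.
Setting these equal: 15p − 12 = −p + 1 ⇒ 16p = 13 ⇒ p = 13/16, and the value is (15)·(13/16) − 12 = 3/16.
For the column player: with q = P(X), equating Top's and Bottom's payoffs gives 3q = −13q + 1 ⇒ q = 1/16.

1/16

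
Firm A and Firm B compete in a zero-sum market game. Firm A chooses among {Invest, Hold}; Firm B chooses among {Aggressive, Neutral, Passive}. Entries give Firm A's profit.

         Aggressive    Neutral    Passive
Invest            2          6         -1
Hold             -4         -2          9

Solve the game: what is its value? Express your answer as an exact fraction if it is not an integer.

Row minima: Invest → -1, Hold → -4; maximin = -1.
Column maxima: Aggressive → 2, Neutral → 6, Passive → 9; minimax = 2.
-1 ≠ 2, so there is no saddle point; optimal play is mixed.
Neutral is strictly dominated by Aggressive (it gives Firm A strictly more in every row), so Firm B never plays it.
On the remaining 2×2 (Invest, Hold vs Aggressive, Passive):
Let Firm A play Invest with probability p. Expected payoff against Aggressive: 2p + (-4)(1−p) = 6p − 4; against Passive: (-1)p + 9(1−p) = −10p + 9.
Setting these equal: 6p − 4 = −10p + 9 ⇒ 16p = 13 ⇒ p = 13/16, and the value is (6)·(13/16) − 4 = 7/8.
For Firm B: with q = P(Aggressive), equating Invest's and Hold's payoffs gives 3q − 1 = −13q + 9 ⇒ q = 5/8.

7/8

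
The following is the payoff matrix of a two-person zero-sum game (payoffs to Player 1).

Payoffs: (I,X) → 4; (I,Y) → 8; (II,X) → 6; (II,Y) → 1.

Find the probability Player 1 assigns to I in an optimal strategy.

5/9

Row minima: I → 4, II → 1; maximin = 4.
Column maxima: X → 6, Y → 8; minimax = 6.
4 ≠ 6, so there is no saddle point; optimal play is mixed.
Let Player 1 play I with probability p. Expected payoff against X: 4p + 6(1−p) = −2p + 6; against Y: 8p + 1(1−p) = 7p + 1.
Setting these equal: −2p + 6 = 7p + 1 ⇒ −9p = -5 ⇒ p = 5/9, and the value is (-2)·(5/9) + 6 = 44/9.
For Player 2: with q = P(X), equating I's and II's payoffs gives −4q + 8 = 5q + 1 ⇒ q = 7/9.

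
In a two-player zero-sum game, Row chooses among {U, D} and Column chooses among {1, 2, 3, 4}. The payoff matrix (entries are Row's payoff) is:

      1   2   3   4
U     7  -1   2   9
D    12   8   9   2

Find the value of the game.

Row minima: U → -1, D → 2; maximin = 2.
Column maxima: 1 → 12, 2 → 8, 3 → 9, 4 → 9; minimax = 8.
2 ≠ 8, so there is no saddle point; optimal play is mixed.
1 is strictly dominated by 2 (it gives Row strictly more in every row), so Column never plays it.
3 is strictly dominated by 2 (it gives Row strictly more in every row), so Column never plays it.
On the remaining 2×2 (U, D vs 2, 4):
Let Row play U with probability p. Expected payoff against 2: (-1)p + 8(1−p) = −9p + 8; against 4: 9p + 2(1−p) = 7p + 2.
Setting these equal: −9p + 8 = 7p + 2 ⇒ −16p = -6 ⇒ p = 3/8, and the value is (-9)·(3/8) + 8 = 37/8.
For Column: with q = P(2), equating U's and D's payoffs gives −10q + 9 = 6q + 2 ⇒ q = 7/16.

37/8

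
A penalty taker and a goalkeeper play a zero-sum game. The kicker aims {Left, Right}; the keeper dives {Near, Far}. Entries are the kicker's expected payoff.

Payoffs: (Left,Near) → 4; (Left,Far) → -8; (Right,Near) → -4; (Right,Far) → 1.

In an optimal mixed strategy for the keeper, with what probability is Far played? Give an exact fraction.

8/17

Row minima: Left → -8, Right → -4; maximin = -4.
Column maxima: Near → 4, Far → 1; minimax = 1.
-4 ≠ 1, so there is no saddle point; optimal play is mixed.
Let the kicker play Left with probability p. Expected payoff against Near: 4p + (-4)(1−p) = 8p − 4; against Far: (-8)p + 1(1−p) = −9p + 1.
Setting these equal: 8p − 4 = −9p + 1 ⇒ 17p = 5 ⇒ p = 5/17, and the value is (8)·(5/17) − 4 = -28/17.
For the keeper: with q = P(Near), equating Left's and Right's payoffs gives 12q − 8 = −5q + 1 ⇒ q = 9/17.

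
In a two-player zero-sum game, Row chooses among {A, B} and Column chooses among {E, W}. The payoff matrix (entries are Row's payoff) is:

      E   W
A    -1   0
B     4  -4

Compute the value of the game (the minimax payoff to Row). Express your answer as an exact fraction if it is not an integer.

-4/9

Row minima: A → -1, B → -4; maximin = -1.
Column maxima: E → 4, W → 0; minimax = 0.
-1 ≠ 0, so there is no saddle point; optimal play is mixed.
Let Row play A with probability p. Expected payoff against E: (-1)p + 4(1−p) = −5p + 4; against W: 0p + (-4)(1−p) = 4p − 4.
Setting these equal: −5p + 4 = 4p − 4 ⇒ −9p = -8 ⇒ p = 8/9, and the value is (-5)·(8/9) + 4 = -4/9.
For Column: with q = P(E), equating A's and B's payoffs gives −q = 8q − 4 ⇒ q = 4/9.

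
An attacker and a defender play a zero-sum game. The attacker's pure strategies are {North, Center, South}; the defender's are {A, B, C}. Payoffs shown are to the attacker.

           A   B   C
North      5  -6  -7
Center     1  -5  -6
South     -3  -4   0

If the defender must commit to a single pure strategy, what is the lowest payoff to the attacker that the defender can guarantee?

-4

Column maxima: A → 5, B → -4, C → 0.
The smallest of these is -4.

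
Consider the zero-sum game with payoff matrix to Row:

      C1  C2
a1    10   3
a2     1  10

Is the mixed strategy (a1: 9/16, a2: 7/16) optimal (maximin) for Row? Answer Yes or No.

Against C1 this mix gives (9/16)·10 + (7/16)·1 = 97/16.
Against C2 this mix gives (9/16)·3 + (7/16)·10 = 97/16.
All of Column's active replies (C1, C2) yield 97/16, and no column does worse for Row. The mix makes Column indifferent and guarantees 97/16, so it is optimal.

Yes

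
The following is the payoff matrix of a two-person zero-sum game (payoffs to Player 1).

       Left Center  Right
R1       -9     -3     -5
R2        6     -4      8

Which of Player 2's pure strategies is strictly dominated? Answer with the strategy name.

Left holds Player 1's payoff strictly below Right in every row: -9 < -5, 6 < 8.
So Right is strictly dominated for Player 2.

Right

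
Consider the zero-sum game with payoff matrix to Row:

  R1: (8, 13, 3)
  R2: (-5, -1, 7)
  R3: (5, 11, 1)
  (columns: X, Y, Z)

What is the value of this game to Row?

71/17

Row minima: R1 → 3, R2 → -5, R3 → 1; maximin = 3.
Column maxima: X → 8, Y → 13, Z → 7; minimax = 7.
3 ≠ 7, so there is no saddle point; optimal play is mixed.
R3 is strictly dominated by R1, so Row never plays it.
Y is strictly dominated by X (it gives Row strictly more in every row), so Column never plays it.
On the remaining 2×2 (R1, R2 vs X, Z):
Let Row play R1 with probability p. Expected payoff against X: 8p + (-5)(1−p) = 13p − 5; against Z: 3p + 7(1−p) = −4p + 7.
Setting these equal: 13p − 5 = −4p + 7 ⇒ 17p = 12 ⇒ p = 12/17, and the value is (13)·(12/17) − 5 = 71/17.
For Column: with q = P(X), equating R1's and R2's payoffs gives 5q + 3 = −12q + 7 ⇒ q = 4/17.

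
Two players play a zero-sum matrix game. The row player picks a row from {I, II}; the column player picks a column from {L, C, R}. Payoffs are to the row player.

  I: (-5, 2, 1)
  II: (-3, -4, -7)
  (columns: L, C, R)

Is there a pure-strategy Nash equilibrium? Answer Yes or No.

Row minima: I → -5, II → -7; maximin = -5.
Column maxima: L → -3, C → 2, R → 1; minimax = -3.
-5 ≠ -3, so no pure-strategy equilibrium exists.

No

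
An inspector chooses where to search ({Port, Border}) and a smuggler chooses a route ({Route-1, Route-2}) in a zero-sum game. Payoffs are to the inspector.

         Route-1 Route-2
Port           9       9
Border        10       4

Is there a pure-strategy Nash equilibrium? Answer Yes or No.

Row minima: Port → 9, Border → 4; maximin = 9.
Column maxima: Route-1 → 10, Route-2 → 9; minimax = 9.
maximin = minimax = 9, so a saddle point exists.

Yes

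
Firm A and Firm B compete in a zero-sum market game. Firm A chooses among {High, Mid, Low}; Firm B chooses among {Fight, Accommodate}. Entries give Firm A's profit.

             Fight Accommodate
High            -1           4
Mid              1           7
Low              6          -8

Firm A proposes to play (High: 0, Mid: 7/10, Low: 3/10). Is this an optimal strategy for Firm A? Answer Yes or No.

Against Fight this mix gives (7/10)·1 + (3/10)·6 = 5/2.
Against Accommodate this mix gives (7/10)·7 + (3/10)·(-8) = 5/2.
All of Firm B's active replies (Fight, Accommodate) yield 5/2, and no column does worse for Firm A. The mix makes Firm B indifferent and guarantees 5/2, so it is optimal.

Yes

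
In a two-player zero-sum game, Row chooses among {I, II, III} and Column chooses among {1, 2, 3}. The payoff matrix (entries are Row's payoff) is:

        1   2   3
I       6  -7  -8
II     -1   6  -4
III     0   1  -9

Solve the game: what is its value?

Row minima: I → -8, II → -4, III → -9; maximin = -4.
Column maxima: 1 → 6, 2 → 6, 3 → -4; minimax = -4.
Since maximin = minimax = -4, there is a saddle point and the value is -4.

-4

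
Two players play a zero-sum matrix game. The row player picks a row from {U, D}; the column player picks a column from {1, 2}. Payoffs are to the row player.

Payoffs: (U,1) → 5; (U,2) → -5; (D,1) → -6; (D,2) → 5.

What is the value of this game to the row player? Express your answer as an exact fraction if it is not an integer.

-5/21

Row minima: U → -5, D → -6; maximin = -5.
Column maxima: 1 → 5, 2 → 5; minimax = 5.
-5 ≠ 5, so there is no saddle point; optimal play is mixed.
Let the row player play U with probability p. Expected payoff against 1: 5p + (-6)(1−p) = 11p − 6; against 2: (-5)p + 5(1−p) = −10p + 5.
Setting these equal: 11p − 6 = −10p + 5 ⇒ 21p = 11 ⇒ p = 11/21, and the value is (11)·(11/21) − 6 = -5/21.
For the column player: with q = P(1), equating U's and D's payoffs gives 10q − 5 = −11q + 5 ⇒ q = 10/21.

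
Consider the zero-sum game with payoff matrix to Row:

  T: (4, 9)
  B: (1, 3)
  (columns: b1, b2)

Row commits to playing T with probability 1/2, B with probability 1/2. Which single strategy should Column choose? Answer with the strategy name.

b1

If Column plays b1, Row's expected payoff is (1/2)·4 + (1/2)·1 = 5/2.
If Column plays b2, Row's expected payoff is (1/2)·9 + (1/2)·3 = 6.
Column minimizes Row's payoff; the smallest is 5/2, so the best response is b1.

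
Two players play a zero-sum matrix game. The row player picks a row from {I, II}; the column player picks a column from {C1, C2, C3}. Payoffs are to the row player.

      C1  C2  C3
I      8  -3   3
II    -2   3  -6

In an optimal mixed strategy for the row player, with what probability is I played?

Row minima: I → -3, II → -6; maximin = -3.
Column maxima: C1 → 8, C2 → 3, C3 → 3; minimax = 3.
-3 ≠ 3, so there is no saddle point; optimal play is mixed.
C1 is strictly dominated by C3 (it gives the row player strictly more in every row), so the column player never plays it.
On the remaining 2×2 (I, II vs C2, C3):
Let the row player play I with probability p. Expected payoff against C2: (-3)p + 3(1−p) = −6p + 3; against C3: 3p + (-6)(1−p) = 9p − 6.
Setting these equal: −6p + 3 = 9p − 6 ⇒ −15p = -9 ⇒ p = 3/5, and the value is (-6)·(3/5) + 3 = -3/5.
For the column player: with q = P(C2), equating I's and II's payoffs gives −6q + 3 = 9q − 6 ⇒ q = 3/5.

3/5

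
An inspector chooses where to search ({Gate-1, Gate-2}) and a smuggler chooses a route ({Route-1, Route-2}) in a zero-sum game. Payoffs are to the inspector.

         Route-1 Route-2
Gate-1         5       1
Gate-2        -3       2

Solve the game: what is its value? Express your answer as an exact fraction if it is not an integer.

13/9

Row minima: Gate-1 → 1, Gate-2 → -3; maximin = 1.
Column maxima: Route-1 → 5, Route-2 → 2; minimax = 2.
1 ≠ 2, so there is no saddle point; optimal play is mixed.
Let the inspector play Gate-1 with probability p. Expected payoff against Route-1: 5p + (-3)(1−p) = 8p − 3; against Route-2: 1p + 2(1−p) = −p + 2.
Setting these equal: 8p − 3 = −p + 2 ⇒ 9p = 5 ⇒ p = 5/9, and the value is (8)·(5/9) − 3 = 13/9.
For the smuggler: with q = P(Route-1), equating Gate-1's and Gate-2's payoffs gives 4q + 1 = −5q + 2 ⇒ q = 1/9.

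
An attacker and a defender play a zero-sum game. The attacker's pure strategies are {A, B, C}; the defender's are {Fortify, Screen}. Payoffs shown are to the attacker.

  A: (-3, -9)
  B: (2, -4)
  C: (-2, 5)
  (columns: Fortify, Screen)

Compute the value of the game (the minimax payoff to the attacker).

2/13

Row minima: A → -9, B → -4, C → -2; maximin = -2.
Column maxima: Fortify → 2, Screen → 5; minimax = 2.
-2 ≠ 2, so there is no saddle point; optimal play is mixed.
A is strictly dominated by B, so the attacker never plays it.
On the remaining 2×2 (B, C vs Fortify, Screen):
Let the attacker play B with probability p. Expected payoff against Fortify: 2p + (-2)(1−p) = 4p − 2; against Screen: (-4)p + 5(1−p) = −9p + 5.
Setting these equal: 4p − 2 = −9p + 5 ⇒ 13p = 7 ⇒ p = 7/13, and the value is (4)·(7/13) − 2 = 2/13.
For the defender: with q = P(Fortify), equating B's and C's payoffs gives 6q − 4 = −7q + 5 ⇒ q = 9/13.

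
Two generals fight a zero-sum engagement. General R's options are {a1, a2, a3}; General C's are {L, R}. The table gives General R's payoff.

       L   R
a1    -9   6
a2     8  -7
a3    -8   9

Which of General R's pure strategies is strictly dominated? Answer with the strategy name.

a3 gives a strictly higher payoff than a1 against every column: -8 > -9, 9 > 6.
So a1 is strictly dominated and General R never plays it.

a1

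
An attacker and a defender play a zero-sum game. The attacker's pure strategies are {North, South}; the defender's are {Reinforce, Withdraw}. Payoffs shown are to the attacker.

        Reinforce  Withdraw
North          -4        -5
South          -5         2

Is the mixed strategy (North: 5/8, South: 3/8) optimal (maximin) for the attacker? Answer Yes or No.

Against Reinforce this mix gives (5/8)·(-4) + (3/8)·(-5) = -35/8.
Against Withdraw this mix gives (5/8)·(-5) + (3/8)·2 = -19/8.
The defender will play Reinforce, holding the attacker to -35/8. Shifting weight toward the row that does better against Reinforce would raise this floor (the equalizing mix achieves -33/8 against both Reinforce and Withdraw), so the proposed strategy is not optimal.

No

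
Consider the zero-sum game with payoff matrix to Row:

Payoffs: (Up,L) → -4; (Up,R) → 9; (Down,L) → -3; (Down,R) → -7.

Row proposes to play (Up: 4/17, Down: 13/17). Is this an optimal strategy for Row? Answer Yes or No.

Against L this mix gives (4/17)·(-4) + (13/17)·(-3) = -55/17.
Against R this mix gives (4/17)·9 + (13/17)·(-7) = -55/17.
All of Column's active replies (L, R) yield -55/17, and no column does worse for Row. The mix makes Column indifferent and guarantees -55/17, so it is optimal.

Yes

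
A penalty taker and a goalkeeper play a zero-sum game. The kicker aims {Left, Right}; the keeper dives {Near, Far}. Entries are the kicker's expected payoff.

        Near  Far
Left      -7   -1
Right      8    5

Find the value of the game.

5

Row minima: Left → -7, Right → 5; maximin = 5.
Column maxima: Near → 8, Far → 5; minimax = 5.
Since maximin = minimax = 5, there is a saddle point and the value is 5.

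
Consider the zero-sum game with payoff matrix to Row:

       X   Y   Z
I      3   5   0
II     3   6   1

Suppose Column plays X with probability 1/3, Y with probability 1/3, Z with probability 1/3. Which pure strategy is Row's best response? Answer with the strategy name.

II

Expected payoff of I: (1/3)·3 + (1/3)·5 + (1/3)·0 = 8/3.
Expected payoff of II: (1/3)·3 + (1/3)·6 + (1/3)·1 = 10/3.
The largest is 10/3, so Row's best response is II.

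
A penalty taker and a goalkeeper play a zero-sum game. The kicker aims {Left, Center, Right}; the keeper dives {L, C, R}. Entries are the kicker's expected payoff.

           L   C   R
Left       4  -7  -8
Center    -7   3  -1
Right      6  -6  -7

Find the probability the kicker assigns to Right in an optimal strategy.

6/19

Row minima: Left → -8, Center → -7, Right → -7; maximin = -7.
Column maxima: L → 6, C → 3, R → -1; minimax = -1.
-7 ≠ -1, so there is no saddle point; optimal play is mixed.
Left is strictly dominated by Right, so the kicker never plays it.
C is strictly dominated by R (it gives the kicker strictly more in every row), so the keeper never plays it.
On the remaining 2×2 (Center, Right vs L, R):
Let the kicker play Center with probability p. Expected payoff against L: (-7)p + 6(1−p) = −13p + 6; against R: (-1)p + (-7)(1−p) = 6p − 7.
Setting these equal: −13p + 6 = 6p − 7 ⇒ −19p = -13 ⇒ p = 13/19, and the value is (-13)·(13/19) + 6 = -55/19.
For the keeper: with q = P(L), equating Center's and Right's payoffs gives −6q − 1 = 13q − 7 ⇒ q = 6/19.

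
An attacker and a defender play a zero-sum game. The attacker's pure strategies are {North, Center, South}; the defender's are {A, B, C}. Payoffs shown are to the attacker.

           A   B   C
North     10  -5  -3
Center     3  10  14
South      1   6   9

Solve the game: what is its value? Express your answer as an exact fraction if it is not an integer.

Row minima: North → -5, Center → 3, South → 1; maximin = 3.
Column maxima: A → 10, B → 10, C → 14; minimax = 10.
3 ≠ 10, so there is no saddle point; optimal play is mixed.
South is strictly dominated by Center, so the attacker never plays it.
C is strictly dominated by B (it gives the attacker strictly more in every row), so the defender never plays it.
On the remaining 2×2 (North, Center vs A, B):
Let the attacker play North with probability p. Expected payoff against A: 10p + 3(1−p) = 7p + 3; against B: (-5)p + 10(1−p) = −15p + 10.
Setting these equal: 7p + 3 = −15p + 10 ⇒ 22p = 7 ⇒ p = 7/22, and the value is (7)·(7/22) + 3 = 115/22.
For the defender: with q = P(A), equating North's and Center's payoffs gives 15q − 5 = −7q + 10 ⇒ q = 15/22.

115/22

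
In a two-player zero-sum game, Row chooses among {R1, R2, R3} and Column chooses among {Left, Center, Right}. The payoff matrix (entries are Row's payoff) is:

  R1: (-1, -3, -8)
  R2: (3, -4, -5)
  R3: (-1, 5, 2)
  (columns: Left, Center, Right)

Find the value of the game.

1/11

Row minima: R1 → -8, R2 → -5, R3 → -1; maximin = -1.
Column maxima: Left → 3, Center → 5, Right → 2; minimax = 2.
-1 ≠ 2, so there is no saddle point; optimal play is mixed.
Center is strictly dominated by Right (it gives Row strictly more in every row), so Column never plays it.
With Center eliminated, R1 is strictly dominated by R2 (R2 gives Row strictly more in every remaining column), so Row never plays it.
On the remaining 2×2 (R2, R3 vs Left, Right):
Let Row play R2 with probability p. Expected payoff against Left: 3p + (-1)(1−p) = 4p − 1; against Right: (-5)p + 2(1−p) = −7p + 2.
Setting these equal: 4p − 1 = −7p + 2 ⇒ 11p = 3 ⇒ p = 3/11, and the value is (4)·(3/11) − 1 = 1/11.
For Column: with q = P(Left), equating R2's and R3's payoffs gives 8q − 5 = −3q + 2 ⇒ q = 7/11.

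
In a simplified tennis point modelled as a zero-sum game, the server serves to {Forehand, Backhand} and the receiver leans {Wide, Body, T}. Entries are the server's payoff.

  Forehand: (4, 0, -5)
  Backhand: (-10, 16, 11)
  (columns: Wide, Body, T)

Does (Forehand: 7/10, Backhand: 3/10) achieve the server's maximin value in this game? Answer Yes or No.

Against Wide this mix gives (7/10)·4 + (3/10)·(-10) = -1/5.
Against Body this mix gives (7/10)·0 + (3/10)·16 = 24/5.
Against T this mix gives (7/10)·(-5) + (3/10)·11 = -1/5.
All of the receiver's active replies (Wide, T) yield -1/5, and no column does worse for the server. The mix makes the receiver indifferent and guarantees -1/5, so it is optimal.

Yes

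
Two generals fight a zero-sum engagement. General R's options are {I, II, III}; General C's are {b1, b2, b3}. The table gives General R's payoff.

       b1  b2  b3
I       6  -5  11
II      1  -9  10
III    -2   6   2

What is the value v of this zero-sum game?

Row minima: I → -5, II → -9, III → -2; maximin = -2.
Column maxima: b1 → 6, b2 → 6, b3 → 11; minimax = 6.
-2 ≠ 6, so there is no saddle point; optimal play is mixed.
II is strictly dominated by I, so General R never plays it.
b3 is strictly dominated by b1 (it gives General R strictly more in every row), so General C never plays it.
On the remaining 2×2 (I, III vs b1, b2):
Let General R play I with probability p. Expected payoff against b1: 6p + (-2)(1−p) = 8p − 2; against b2: (-5)p + 6(1−p) = −11p + 6.
Setting these equal: 8p − 2 = −11p + 6 ⇒ 19p = 8 ⇒ p = 8/19, and the value is (8)·(8/19) − 2 = 26/19.
For General C: with q = P(b1), equating I's and III's payoffs gives 11q − 5 = −8q + 6 ⇒ q = 11/19.

26/19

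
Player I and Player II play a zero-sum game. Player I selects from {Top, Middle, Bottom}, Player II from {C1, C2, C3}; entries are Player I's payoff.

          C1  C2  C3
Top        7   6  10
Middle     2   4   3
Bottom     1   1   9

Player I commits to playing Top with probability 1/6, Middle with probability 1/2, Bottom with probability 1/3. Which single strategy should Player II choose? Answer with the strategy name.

C1

If Player II plays C1, Player I's expected payoff is (1/6)·7 + (1/2)·2 + (1/3)·1 = 5/2.
If Player II plays C2, Player I's expected payoff is (1/6)·6 + (1/2)·4 + (1/3)·1 = 10/3.
If Player II plays C3, Player I's expected payoff is (1/6)·10 + (1/2)·3 + (1/3)·9 = 37/6.
Player II minimizes Player I's payoff; the smallest is 5/2, so the best response is C1.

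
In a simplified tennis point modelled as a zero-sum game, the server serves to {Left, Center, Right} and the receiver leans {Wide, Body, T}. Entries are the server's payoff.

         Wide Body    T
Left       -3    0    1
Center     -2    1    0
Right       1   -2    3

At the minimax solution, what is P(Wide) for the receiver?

Row minima: Left → -3, Center → -2, Right → -2; maximin = -2.
Column maxima: Wide → 1, Body → 1, T → 3; minimax = 1.
-2 ≠ 1, so there is no saddle point; optimal play is mixed.
T is strictly dominated by Wide (it gives the server strictly more in every row), so the receiver never plays it.
With T eliminated, Left is strictly dominated by Center (Center gives the server strictly more in every remaining column), so the server never plays it.
On the remaining 2×2 (Center, Right vs Wide, Body):
Let the server play Center with probability p. Expected payoff against Wide: (-2)p + 1(1−p) = −3p + 1; against Body: 1p + (-2)(1−p) = 3p − 2.
Setting these equal: −3p + 1 = 3p − 2 ⇒ −6p = -3 ⇒ p = 1/2, and the value is (-3)·(1/2) + 1 = -1/2.
For the receiver: with q = P(Wide), equating Center's and Right's payoffs gives −3q + 1 = 3q − 2 ⇒ q = 1/2.

1/2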